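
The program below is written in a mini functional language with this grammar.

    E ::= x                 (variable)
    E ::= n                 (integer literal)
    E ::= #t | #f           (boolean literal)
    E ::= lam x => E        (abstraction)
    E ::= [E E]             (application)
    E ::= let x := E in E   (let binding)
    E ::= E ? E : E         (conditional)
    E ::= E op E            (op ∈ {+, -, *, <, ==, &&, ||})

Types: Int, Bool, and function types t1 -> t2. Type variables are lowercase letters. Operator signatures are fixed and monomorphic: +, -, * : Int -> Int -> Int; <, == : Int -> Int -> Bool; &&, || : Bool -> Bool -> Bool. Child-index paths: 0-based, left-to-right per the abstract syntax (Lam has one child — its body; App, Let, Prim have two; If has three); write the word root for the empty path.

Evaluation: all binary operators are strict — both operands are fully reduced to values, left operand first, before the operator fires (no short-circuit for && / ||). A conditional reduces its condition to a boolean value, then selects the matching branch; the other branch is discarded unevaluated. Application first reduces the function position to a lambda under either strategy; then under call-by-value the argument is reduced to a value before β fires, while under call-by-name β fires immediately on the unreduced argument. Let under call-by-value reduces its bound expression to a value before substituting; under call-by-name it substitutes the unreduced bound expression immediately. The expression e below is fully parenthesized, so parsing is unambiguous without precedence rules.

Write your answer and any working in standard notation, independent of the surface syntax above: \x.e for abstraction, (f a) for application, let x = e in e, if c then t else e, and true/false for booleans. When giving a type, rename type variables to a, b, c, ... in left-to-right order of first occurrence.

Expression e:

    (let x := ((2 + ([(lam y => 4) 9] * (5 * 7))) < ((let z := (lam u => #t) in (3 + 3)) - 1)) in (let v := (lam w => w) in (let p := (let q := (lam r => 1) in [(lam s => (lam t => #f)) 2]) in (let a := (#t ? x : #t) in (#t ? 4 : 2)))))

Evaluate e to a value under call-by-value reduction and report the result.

Trace:
step 0: (let x = ((2 + (((\y.4) 9) * (5 * 7))) < ((let z = (\u.true) in (3 + 3)) - 1)) in (let v = (\w.w) in (let p = (let q = (\r.1) in ((\s.(\t.false)) 2)) in (let a = (if true then x else true) in (if true then 4 else 2)))))
step 1: [beta@0.0.1.0] (let x = ((2 + (4 * (5 * 7))) < ((let z = (\u.true) in (3 + 3)) - 1)) in (let v = (\w.w) in (let p = (let q = (\r.1) in ((\s.(\t.false)) 2)) in (let a = (if true then x else true) in (if true then 4 else 2)))))
step 2: [delta@0.0.1.1] (let x = ((2 + (4 * 35)) < ((let z = (\u.true) in (3 + 3)) - 1)) in (let v = (\w.w) in (let p = (let q = (\r.1) in ((\s.(\t.false)) 2)) in (let a = (if true then x else true) in (if true then 4 else 2)))))
step 3: [delta@0.0.1] (let x = ((2 + 140) < ((let z = (\u.true) in (3 + 3)) - 1)) in (let v = (\w.w) in (let p = (let q = (\r.1) in ((\s.(\t.false)) 2)) in (let a = (if true then x else true) in (if true then 4 else 2)))))
step 4: [delta@0.0] (let x = (142 < ((let z = (\u.true) in (3 + 3)) - 1)) in (let v = (\w.w) in (let p = (let q = (\r.1) in ((\s.(\t.false)) 2)) in (let a = (if true then x else true) in (if true then 4 else 2)))))
step 5: [let@0.1.0] (let x = (142 < ((3 + 3) - 1)) in (let v = (\w.w) in (let p = (let q = (\r.1) in ((\s.(\t.false)) 2)) in (let a = (if true then x else true) in (if true then 4 else 2)))))
step 6: [delta@0.1.0] (let x = (142 < (6 - 1)) in (let v = (\w.w) in (let p = (let q = (\r.1) in ((\s.(\t.false)) 2)) in (let a = (if true then x else true) in (if true then 4 else 2)))))
step 7: [delta@0.1] (let x = (142 < 5) in (let v = (\w.w) in (let p = (let q = (\r.1) in ((\s.(\t.false)) 2)) in (let a = (if true then x else true) in (if true then 4 else 2)))))
step 8: [delta@0] (let x = false in (let v = (\w.w) in (let p = (let q = (\r.1) in ((\s.(\t.false)) 2)) in (let a = (if true then x else true) in (if true then 4 else 2)))))
step 9: [let@root] (let v = (\w.w) in (let p = (let q = (\r.1) in ((\s.(\t.false)) 2)) in (let a = (if true then false else true) in (if true then 4 else 2))))
step 10: [let@root] (let p = (let q = (\r.1) in ((\s.(\t.false)) 2)) in (let a = (if true then false else true) in (if true then 4 else 2)))
step 11: [let@0] (let p = ((\s.(\t.false)) 2) in (let a = (if true then false else true) in (if true then 4 else 2)))
step 12: [beta@0] (let p = (\t.false) in (let a = (if true then false else true) in (if true then 4 else 2)))
step 13: [let@root] (let a = (if true then false else true) in (if true then 4 else 2))
step 14: [if@0] (let a = false in (if true then 4 else 2))
step 15: [let@root] (if true then 4 else 2)
step 16: [if@root] 4

Answer: 4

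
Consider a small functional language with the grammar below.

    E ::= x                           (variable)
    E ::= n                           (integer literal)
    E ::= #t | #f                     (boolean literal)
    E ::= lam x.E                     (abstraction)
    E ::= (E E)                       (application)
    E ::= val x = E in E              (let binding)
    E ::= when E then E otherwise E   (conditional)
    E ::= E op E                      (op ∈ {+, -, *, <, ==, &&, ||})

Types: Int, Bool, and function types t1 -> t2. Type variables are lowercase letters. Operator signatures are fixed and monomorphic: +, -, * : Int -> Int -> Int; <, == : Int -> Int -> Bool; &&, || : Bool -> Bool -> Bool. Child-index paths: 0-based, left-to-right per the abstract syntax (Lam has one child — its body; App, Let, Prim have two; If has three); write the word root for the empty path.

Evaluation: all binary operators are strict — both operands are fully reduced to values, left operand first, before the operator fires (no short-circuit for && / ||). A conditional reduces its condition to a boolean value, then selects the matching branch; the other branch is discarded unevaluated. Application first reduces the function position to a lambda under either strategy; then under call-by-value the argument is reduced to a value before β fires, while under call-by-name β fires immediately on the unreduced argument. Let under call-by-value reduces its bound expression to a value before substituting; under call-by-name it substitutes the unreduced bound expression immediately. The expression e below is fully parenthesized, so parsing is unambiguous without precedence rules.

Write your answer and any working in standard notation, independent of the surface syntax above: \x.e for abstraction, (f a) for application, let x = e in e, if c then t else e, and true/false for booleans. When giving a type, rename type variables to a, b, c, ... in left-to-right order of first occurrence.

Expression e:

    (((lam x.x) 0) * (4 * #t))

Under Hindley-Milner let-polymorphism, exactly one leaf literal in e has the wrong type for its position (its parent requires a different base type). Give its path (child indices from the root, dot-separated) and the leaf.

Derivation:
x : a
\x._ : a -> a
  unify a -> a ~ Int -> b
  unify a ~ Int
  unify Int ~ b
_ _ : Int
  unify Int ~ Int
  unify Int ~ Int
  unify Bool ~ Int
  FAIL: mismatch Bool ~ Int

Answer: 1.1 : true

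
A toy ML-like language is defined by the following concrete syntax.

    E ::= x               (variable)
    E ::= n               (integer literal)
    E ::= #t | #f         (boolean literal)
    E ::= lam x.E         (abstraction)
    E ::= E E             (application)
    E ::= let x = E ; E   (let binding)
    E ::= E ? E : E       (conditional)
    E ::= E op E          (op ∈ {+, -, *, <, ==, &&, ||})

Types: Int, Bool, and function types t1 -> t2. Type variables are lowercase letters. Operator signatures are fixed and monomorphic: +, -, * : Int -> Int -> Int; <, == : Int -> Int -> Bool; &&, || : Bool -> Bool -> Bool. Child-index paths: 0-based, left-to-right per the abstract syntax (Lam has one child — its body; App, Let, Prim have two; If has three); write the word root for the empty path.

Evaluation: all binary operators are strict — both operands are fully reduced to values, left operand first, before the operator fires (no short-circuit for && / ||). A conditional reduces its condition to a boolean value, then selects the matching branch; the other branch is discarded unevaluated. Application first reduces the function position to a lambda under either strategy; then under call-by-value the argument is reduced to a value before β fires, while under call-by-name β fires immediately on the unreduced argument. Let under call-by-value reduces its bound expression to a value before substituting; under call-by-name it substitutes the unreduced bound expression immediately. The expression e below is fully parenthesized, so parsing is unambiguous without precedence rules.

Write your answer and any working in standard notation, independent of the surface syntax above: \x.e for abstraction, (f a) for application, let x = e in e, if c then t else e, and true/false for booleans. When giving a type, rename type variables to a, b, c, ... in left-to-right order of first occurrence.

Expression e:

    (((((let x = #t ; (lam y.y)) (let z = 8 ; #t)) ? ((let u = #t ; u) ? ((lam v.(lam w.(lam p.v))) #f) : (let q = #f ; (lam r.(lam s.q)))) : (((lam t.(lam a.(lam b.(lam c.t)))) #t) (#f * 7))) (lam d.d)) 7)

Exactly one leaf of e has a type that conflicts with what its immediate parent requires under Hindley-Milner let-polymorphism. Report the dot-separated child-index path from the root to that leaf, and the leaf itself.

Answer: 0.0.2.1.0 : false

Derivation:
let x : Bool
y : a
\y._ : a -> a
let z : Int
  unify a -> a ~ Bool -> b
  unify a ~ Bool
  unify Bool ~ b
_ _ : Bool
  unify Bool ~ Bool
let u : Bool
u : Bool
  unify Bool ~ Bool
v : c
\p._ : e -> c
\w._ : d -> e -> c
\v._ : c -> d -> e -> c
  unify c -> d -> e -> c ~ Bool -> f
  unify c ~ Bool
  unify d -> e -> Bool ~ f
_ _ : d -> e -> Bool
let q : Bool
q : Bool
\s._ : h -> Bool
\r._ : g -> h -> Bool
  unify d -> e -> Bool ~ g -> h -> Bool
  unify d ~ g
  unify e -> Bool ~ h -> Bool
  unify e ~ h
  unify Bool ~ Bool
t : i
\c._ : l -> i
\b._ : k -> l -> i
\a._ : j -> k -> l -> i
\t._ : i -> j -> k -> l -> i
  unify i -> j -> k -> l -> i ~ Bool -> m
  unify i ~ Bool
  unify j -> k -> l -> Bool ~ m
_ _ : j -> k -> l -> Bool
  unify Bool ~ Int
  FAIL: mismatch Bool ~ Int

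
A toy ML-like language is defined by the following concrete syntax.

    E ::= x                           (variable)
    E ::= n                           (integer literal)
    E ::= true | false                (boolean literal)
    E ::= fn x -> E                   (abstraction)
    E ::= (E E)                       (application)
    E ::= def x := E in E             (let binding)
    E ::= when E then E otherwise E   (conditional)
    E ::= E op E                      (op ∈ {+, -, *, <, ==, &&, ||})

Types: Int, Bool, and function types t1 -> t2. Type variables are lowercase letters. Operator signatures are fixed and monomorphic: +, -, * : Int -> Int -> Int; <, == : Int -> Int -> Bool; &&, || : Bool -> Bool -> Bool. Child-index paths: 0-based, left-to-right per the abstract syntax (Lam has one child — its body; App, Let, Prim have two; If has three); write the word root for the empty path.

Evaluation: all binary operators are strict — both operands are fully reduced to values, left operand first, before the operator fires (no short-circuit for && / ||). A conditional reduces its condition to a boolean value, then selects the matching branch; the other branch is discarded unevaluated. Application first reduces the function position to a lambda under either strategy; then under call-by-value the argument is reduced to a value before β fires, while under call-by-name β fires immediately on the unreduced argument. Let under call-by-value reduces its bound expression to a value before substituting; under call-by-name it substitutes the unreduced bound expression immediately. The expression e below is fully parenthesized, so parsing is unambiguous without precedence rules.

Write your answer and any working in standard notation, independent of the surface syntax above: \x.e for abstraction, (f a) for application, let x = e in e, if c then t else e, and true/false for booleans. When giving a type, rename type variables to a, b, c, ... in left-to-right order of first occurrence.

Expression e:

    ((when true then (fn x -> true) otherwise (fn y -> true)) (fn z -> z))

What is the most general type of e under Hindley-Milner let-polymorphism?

Answer: Bool

Derivation:
  unify Bool ~ Bool
\x._ : a -> Bool
\y._ : b -> Bool
  unify a -> Bool ~ b -> Bool
  unify a ~ b
  unify Bool ~ Bool
z : c
\z._ : c -> c
  unify b -> Bool ~ (c -> c) -> d
  unify b ~ c -> c
  unify Bool ~ d
_ _ : Bool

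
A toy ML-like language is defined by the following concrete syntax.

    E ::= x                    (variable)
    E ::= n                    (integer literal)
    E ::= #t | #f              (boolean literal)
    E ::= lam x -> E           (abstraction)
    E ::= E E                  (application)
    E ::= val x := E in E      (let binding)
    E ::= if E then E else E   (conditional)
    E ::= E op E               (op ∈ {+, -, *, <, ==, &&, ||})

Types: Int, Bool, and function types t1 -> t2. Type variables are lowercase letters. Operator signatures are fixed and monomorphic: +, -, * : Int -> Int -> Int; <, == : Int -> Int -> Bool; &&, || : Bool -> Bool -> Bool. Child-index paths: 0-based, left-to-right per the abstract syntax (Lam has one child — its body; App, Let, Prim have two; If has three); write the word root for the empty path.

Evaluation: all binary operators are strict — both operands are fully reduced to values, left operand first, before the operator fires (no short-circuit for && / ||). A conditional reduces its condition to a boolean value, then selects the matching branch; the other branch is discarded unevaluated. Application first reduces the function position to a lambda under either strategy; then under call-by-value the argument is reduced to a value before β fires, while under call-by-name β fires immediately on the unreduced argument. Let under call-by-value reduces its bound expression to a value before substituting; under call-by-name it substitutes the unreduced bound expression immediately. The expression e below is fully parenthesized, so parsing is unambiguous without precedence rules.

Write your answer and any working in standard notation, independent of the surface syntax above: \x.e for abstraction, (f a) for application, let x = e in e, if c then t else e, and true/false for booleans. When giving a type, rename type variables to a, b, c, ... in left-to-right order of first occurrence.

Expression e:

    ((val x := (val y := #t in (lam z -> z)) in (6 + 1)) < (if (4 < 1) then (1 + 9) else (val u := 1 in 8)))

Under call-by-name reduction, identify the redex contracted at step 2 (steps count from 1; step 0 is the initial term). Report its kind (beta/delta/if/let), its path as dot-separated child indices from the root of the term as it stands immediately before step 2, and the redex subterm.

Working:
step 0: ((let x = (let y = true in (\z.z)) in (6 + 1)) < (if (4 < 1) then (1 + 9) else (let u = 1 in 8)))
step 1: [let@0] ((6 + 1) < (if (4 < 1) then (1 + 9) else (let u = 1 in 8)))
step 2: [delta@0] (7 < (if (4 < 1) then (1 + 9) else (let u = 1 in 8)))

Answer: delta at 0 : (6 + 1)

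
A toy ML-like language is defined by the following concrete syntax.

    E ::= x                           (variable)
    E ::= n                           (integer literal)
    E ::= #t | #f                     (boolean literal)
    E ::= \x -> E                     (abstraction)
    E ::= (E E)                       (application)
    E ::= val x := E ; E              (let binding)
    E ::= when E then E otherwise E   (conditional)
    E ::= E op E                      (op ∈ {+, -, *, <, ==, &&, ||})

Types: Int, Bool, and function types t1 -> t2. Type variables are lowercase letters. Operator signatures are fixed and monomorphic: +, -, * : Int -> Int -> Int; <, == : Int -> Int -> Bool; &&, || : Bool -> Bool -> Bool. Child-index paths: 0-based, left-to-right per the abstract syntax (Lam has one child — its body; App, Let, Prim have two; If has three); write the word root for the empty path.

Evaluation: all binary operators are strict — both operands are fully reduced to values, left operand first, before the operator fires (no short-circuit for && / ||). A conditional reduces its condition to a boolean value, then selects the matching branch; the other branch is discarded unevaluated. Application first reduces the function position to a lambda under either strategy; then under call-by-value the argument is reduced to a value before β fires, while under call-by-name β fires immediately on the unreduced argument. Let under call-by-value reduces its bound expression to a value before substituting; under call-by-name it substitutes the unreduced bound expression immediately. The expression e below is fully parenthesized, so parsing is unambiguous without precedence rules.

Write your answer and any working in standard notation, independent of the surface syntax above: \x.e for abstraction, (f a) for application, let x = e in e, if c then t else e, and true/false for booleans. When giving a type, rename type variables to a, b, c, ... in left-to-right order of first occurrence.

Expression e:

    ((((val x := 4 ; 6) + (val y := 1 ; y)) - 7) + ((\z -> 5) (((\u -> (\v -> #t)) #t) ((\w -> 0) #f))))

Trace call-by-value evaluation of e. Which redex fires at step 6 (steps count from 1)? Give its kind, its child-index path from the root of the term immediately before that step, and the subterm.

Trace:
step 0: ((((let x = 4 in 6) + (let y = 1 in y)) - 7) + ((\z.5) (((\u.(\v.true)) true) ((\w.0) false))))
step 1: [let@0.0.0] (((6 + (let y = 1 in y)) - 7) + ((\z.5) (((\u.(\v.true)) true) ((\w.0) false))))
step 2: [let@0.0.1] (((6 + 1) - 7) + ((\z.5) (((\u.(\v.true)) true) ((\w.0) false))))
step 3: [delta@0.0] ((7 - 7) + ((\z.5) (((\u.(\v.true)) true) ((\w.0) false))))
step 4: [delta@0] (0 + ((\z.5) (((\u.(\v.true)) true) ((\w.0) false))))
step 5: [beta@1.1.0] (0 + ((\z.5) ((\v.true) ((\w.0) false))))
step 6: [beta@1.1.1] (0 + ((\z.5) ((\v.true) 0)))

Answer: beta at 1.1.1 : ((\w.0) false)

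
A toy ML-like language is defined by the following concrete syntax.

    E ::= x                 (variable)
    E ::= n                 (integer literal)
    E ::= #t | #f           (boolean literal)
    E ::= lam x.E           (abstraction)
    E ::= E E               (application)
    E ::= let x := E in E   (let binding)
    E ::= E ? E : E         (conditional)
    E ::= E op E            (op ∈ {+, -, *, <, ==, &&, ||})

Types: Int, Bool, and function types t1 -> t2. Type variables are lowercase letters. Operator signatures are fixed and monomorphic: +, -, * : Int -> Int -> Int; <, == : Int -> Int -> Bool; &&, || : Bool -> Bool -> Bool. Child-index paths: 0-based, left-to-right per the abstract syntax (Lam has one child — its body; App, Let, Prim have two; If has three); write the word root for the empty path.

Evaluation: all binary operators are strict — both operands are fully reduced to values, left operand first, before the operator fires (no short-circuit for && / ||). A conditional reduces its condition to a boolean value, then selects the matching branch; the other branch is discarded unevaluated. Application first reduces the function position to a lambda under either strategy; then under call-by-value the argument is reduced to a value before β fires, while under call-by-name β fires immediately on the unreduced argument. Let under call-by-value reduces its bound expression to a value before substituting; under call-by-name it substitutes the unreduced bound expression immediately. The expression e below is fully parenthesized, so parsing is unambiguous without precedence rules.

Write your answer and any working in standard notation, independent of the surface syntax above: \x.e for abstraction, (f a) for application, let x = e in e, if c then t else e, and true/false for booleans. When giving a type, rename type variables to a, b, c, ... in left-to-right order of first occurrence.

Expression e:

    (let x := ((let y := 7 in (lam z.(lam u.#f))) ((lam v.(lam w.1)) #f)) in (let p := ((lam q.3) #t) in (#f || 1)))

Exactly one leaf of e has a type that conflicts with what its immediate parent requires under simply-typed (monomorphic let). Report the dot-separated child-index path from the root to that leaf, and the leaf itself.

Working:
let y : Int
\u._ : b -> Bool
\z._ : a -> b -> Bool
\w._ : d -> Int
\v._ : c -> d -> Int
  unify c -> d -> Int ~ Bool -> e
  unify c ~ Bool
  unify d -> Int ~ e
_ _ : d -> Int
  unify a -> b -> Bool ~ (d -> Int) -> f
  unify a ~ d -> Int
  unify b -> Bool ~ f
_ _ : b -> Bool
let x : b -> Bool
\q._ : g -> Int
  unify g -> Int ~ Bool -> h
  unify g ~ Bool
  unify Int ~ h
_ _ : Int
let p : Int
  unify Bool ~ Bool
  unify Int ~ Bool
  FAIL: mismatch Int ~ Bool

Answer: 1.1.1 : 1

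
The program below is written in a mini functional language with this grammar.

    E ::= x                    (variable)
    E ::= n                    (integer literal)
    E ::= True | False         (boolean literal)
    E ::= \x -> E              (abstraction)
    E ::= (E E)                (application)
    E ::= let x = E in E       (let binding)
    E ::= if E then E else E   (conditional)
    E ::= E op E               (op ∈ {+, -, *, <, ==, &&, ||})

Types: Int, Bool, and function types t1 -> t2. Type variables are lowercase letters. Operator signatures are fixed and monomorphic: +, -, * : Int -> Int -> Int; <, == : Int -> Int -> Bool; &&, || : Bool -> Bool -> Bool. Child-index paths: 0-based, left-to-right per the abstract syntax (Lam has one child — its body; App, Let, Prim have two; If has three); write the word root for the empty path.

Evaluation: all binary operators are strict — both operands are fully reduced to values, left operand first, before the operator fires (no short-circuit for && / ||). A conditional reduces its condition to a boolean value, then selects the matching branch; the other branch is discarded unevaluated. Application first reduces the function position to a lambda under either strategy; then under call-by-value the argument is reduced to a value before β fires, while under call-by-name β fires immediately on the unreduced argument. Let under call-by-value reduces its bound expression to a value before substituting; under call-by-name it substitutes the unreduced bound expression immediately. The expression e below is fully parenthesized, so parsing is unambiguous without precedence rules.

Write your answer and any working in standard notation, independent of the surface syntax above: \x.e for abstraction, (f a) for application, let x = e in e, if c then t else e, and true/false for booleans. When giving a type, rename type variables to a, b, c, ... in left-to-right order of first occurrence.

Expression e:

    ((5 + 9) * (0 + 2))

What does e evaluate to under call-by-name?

Working:
step 0: ((5 + 9) * (0 + 2))
step 1: [delta@0] (14 * (0 + 2))
step 2: [delta@1] (14 * 2)
step 3: [delta@root] 28

Answer: 28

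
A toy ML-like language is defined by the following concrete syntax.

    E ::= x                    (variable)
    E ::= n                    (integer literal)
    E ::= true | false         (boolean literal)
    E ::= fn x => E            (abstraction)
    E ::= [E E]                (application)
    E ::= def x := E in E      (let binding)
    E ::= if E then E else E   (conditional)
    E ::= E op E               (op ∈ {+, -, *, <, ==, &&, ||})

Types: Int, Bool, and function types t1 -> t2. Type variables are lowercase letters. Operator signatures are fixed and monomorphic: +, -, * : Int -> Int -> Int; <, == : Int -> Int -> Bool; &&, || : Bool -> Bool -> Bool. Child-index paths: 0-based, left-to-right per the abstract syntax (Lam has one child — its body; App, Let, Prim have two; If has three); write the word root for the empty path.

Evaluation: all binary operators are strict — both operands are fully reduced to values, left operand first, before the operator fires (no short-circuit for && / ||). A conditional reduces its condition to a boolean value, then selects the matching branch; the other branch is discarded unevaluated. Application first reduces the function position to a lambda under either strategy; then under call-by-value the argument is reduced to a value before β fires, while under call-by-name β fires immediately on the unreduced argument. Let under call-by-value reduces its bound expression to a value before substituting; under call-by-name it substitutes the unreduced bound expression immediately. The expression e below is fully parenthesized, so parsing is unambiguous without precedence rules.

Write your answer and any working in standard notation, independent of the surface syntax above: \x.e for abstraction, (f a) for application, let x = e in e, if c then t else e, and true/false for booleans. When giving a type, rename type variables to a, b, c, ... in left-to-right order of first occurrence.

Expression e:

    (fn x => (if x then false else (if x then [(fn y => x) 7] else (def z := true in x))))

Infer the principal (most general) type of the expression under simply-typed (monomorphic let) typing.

Answer: Bool -> Bool

Derivation:
x : a
  unify a ~ Bool
x : Bool
  unify Bool ~ Bool
x : Bool
\y._ : b -> Bool
  unify b -> Bool ~ Int -> c
  unify b ~ Int
  unify Bool ~ c
_ _ : Bool
let z : Bool
x : Bool
  unify Bool ~ Bool
  unify Bool ~ Bool
\x._ : Bool -> Bool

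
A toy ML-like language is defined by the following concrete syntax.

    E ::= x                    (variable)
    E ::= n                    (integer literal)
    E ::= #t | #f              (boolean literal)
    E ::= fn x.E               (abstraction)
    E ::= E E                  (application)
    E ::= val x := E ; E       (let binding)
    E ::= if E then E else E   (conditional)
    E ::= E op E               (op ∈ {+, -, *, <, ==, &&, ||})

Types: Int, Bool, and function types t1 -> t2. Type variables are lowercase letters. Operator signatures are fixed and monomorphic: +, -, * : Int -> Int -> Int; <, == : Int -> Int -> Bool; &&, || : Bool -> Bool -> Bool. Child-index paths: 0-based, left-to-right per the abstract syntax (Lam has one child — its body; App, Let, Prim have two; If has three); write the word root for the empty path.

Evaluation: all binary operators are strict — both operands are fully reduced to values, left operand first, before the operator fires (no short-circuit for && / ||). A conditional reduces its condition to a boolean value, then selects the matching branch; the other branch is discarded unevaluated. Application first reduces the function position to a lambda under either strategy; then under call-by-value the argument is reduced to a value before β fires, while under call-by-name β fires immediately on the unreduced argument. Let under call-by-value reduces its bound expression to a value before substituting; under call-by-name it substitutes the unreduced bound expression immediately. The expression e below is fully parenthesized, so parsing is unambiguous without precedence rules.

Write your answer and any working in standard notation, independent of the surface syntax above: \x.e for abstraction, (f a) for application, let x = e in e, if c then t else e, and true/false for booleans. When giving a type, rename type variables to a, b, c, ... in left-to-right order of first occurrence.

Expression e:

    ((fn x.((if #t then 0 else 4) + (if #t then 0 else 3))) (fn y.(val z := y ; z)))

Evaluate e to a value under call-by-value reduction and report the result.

Trace:
step 0: ((\x.((if true then 0 else 4) + (if true then 0 else 3))) (\y.(let z = y in z)))
step 1: [beta@root] ((if true then 0 else 4) + (if true then 0 else 3))
step 2: [if@0] (0 + (if true then 0 else 3))
step 3: [if@1] (0 + 0)
step 4: [delta@root] 0

Answer: 0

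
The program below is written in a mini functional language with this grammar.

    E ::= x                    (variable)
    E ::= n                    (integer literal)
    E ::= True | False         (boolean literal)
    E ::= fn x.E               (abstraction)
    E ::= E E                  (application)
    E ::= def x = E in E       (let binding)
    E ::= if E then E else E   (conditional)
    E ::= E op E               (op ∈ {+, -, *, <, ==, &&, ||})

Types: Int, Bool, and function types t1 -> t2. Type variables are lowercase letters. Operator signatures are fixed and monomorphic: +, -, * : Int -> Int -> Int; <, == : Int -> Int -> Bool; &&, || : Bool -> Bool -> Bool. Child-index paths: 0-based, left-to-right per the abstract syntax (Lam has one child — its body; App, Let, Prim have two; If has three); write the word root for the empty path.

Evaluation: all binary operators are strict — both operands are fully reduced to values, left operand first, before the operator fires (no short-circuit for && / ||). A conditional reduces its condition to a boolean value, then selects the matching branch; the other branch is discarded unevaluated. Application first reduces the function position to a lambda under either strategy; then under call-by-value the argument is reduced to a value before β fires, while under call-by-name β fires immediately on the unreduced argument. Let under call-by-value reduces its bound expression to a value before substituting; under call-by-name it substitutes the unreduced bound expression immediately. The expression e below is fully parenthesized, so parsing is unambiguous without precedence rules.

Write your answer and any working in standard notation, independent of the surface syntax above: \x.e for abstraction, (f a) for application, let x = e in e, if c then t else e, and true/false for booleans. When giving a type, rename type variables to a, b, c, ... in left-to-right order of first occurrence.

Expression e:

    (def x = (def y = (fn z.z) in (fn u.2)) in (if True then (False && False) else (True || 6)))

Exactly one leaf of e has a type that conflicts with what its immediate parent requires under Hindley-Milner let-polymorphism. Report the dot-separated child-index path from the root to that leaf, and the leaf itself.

Answer: 1.2.1 : 6

Trace:
z : a
\z._ : a -> a
let y : forall. a -> a
\u._ : b -> Int
let x : forall. b -> Int
  unify Bool ~ Bool
  unify Bool ~ Bool
  unify Bool ~ Bool
  unify Bool ~ Bool
  unify Int ~ Bool
  FAIL: mismatch Int ~ Bool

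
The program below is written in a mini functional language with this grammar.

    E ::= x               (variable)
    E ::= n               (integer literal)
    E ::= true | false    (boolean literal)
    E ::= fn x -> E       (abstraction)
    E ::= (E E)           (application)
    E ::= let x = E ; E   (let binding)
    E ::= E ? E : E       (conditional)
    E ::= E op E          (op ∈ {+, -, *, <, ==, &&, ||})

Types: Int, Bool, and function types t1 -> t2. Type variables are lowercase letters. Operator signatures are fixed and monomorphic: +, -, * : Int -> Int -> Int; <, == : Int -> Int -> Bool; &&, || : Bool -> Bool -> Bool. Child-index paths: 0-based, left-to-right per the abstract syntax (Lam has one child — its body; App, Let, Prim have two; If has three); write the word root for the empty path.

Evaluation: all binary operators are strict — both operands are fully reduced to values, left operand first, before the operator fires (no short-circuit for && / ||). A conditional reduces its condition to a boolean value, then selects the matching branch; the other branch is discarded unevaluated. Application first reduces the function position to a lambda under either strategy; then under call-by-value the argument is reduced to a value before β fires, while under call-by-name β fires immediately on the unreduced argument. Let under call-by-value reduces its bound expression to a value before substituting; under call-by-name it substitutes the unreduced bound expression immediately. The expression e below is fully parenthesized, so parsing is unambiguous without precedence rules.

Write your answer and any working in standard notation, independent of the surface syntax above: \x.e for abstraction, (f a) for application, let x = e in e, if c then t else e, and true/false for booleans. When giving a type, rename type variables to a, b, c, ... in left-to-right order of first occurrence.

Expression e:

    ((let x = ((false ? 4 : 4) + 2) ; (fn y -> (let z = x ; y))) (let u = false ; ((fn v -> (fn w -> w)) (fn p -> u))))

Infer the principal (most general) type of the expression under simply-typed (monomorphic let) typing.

Derivation:
  unify Bool ~ Bool
  unify Int ~ Int
  unify Int ~ Int
  unify Int ~ Int
let x : Int
x : Int
let z : Int
y : a
\y._ : a -> a
let u : Bool
w : c
\w._ : c -> c
\v._ : b -> c -> c
u : Bool
\p._ : d -> Bool
  unify b -> c -> c ~ (d -> Bool) -> e
  unify b ~ d -> Bool
  unify c -> c ~ e
_ _ : c -> c
  unify a -> a ~ (c -> c) -> f
  unify a ~ c -> c
  unify c -> c ~ f
_ _ : c -> c

Answer: a -> a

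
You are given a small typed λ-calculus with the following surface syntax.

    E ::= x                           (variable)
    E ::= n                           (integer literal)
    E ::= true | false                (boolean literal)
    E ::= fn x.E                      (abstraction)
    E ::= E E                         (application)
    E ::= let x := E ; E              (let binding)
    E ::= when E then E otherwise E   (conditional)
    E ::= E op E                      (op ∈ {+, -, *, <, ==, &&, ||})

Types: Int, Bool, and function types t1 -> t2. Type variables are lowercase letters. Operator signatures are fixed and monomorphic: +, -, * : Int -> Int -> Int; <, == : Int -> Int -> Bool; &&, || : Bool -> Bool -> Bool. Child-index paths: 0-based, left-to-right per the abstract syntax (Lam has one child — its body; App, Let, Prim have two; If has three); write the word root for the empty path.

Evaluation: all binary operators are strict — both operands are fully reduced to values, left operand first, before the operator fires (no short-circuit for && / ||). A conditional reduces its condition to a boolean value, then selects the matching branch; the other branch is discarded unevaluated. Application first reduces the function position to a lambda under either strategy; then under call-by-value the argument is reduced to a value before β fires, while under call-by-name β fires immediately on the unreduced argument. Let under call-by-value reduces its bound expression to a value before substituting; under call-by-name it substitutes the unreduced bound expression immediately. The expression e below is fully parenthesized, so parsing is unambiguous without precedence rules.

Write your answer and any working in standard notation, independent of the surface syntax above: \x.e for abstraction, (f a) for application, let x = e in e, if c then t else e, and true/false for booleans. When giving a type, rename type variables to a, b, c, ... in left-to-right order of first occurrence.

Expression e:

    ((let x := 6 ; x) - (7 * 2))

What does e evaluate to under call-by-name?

Working:
step 0: ((let x = 6 in x) - (7 * 2))
step 1: [let@0] (6 - (7 * 2))
step 2: [delta@1] (6 - 14)
step 3: [delta@root] -8

Answer: -8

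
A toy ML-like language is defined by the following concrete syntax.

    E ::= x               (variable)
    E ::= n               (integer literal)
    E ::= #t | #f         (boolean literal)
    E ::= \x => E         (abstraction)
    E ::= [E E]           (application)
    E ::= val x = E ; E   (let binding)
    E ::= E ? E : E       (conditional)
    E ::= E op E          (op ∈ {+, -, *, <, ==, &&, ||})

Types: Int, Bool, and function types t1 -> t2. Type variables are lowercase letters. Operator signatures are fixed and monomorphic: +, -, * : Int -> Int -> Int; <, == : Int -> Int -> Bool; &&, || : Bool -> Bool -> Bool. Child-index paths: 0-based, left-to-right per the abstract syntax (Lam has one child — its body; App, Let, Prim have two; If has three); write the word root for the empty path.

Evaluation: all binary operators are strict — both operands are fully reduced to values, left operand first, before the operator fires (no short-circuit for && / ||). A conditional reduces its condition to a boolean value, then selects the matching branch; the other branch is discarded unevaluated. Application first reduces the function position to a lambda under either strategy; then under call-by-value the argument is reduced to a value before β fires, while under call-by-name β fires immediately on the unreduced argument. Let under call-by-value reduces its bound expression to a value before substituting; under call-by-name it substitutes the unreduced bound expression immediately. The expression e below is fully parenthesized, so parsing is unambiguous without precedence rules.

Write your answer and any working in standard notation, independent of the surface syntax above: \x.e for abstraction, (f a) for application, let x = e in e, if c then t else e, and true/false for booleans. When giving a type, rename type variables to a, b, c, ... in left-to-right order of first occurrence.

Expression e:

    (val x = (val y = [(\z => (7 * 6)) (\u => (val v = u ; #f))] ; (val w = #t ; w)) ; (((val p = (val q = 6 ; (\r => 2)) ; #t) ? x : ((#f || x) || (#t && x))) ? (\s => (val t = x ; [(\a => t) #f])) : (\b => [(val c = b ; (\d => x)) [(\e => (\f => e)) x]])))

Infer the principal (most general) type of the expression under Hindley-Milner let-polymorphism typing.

Derivation:
  unify Int ~ Int
  unify Int ~ Int
\z._ : a -> Int
u : b
let v : b
\u._ : b -> Bool
  unify a -> Int ~ (b -> Bool) -> c
  unify a ~ b -> Bool
  unify Int ~ c
_ _ : Int
let y : Int
let w : Bool
w : Bool
let x : Bool
let q : Int
\r._ : d -> Int
let p : forall. d -> Int
  unify Bool ~ Bool
x : Bool
  unify Bool ~ Bool
x : Bool
  unify Bool ~ Bool
  unify Bool ~ Bool
  unify Bool ~ Bool
x : Bool
  unify Bool ~ Bool
  unify Bool ~ Bool
  unify Bool ~ Bool
  unify Bool ~ Bool
x : Bool
let t : Bool
t : Bool
\a._ : f -> Bool
  unify f -> Bool ~ Bool -> g
  unify f ~ Bool
  unify Bool ~ g
_ _ : Bool
\s._ : e -> Bool
b : h
let c : h
x : Bool
\d._ : i -> Bool
e : j
\f._ : k -> j
\e._ : j -> k -> j
x : Bool
  unify j -> k -> j ~ Bool -> l
  unify j ~ Bool
  unify k -> Bool ~ l
_ _ : k -> Bool
  unify i -> Bool ~ (k -> Bool) -> m
  unify i ~ k -> Bool
  unify Bool ~ m
_ _ : Bool
\b._ : h -> Bool
  unify e -> Bool ~ h -> Bool
  unify e ~ h
  unify Bool ~ Bool

Answer: a -> Bool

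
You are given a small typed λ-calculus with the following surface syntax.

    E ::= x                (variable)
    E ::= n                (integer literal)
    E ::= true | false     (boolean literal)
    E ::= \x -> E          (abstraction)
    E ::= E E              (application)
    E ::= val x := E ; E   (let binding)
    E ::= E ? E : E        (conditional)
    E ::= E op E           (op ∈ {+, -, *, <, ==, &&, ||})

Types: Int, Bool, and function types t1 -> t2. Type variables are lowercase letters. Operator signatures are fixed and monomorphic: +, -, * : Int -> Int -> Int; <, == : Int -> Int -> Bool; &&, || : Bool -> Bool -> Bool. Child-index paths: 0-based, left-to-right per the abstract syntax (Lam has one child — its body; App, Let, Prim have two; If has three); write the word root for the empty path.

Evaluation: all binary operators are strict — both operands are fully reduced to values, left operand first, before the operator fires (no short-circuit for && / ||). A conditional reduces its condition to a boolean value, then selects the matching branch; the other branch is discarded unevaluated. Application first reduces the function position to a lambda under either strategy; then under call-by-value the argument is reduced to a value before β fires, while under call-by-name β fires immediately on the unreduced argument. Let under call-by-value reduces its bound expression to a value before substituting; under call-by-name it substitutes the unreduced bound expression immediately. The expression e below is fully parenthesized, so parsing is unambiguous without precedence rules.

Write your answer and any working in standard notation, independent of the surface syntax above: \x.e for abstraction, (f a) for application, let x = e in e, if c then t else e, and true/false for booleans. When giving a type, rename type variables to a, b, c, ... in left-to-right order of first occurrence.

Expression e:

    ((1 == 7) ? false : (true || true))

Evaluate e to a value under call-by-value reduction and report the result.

Answer: true

Derivation:
step 0: (if (1 == 7) then false else (true || true))
step 1: [delta@0] (if false then false else (true || true))
step 2: [if@root] (true || true)
step 3: [delta@root] true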